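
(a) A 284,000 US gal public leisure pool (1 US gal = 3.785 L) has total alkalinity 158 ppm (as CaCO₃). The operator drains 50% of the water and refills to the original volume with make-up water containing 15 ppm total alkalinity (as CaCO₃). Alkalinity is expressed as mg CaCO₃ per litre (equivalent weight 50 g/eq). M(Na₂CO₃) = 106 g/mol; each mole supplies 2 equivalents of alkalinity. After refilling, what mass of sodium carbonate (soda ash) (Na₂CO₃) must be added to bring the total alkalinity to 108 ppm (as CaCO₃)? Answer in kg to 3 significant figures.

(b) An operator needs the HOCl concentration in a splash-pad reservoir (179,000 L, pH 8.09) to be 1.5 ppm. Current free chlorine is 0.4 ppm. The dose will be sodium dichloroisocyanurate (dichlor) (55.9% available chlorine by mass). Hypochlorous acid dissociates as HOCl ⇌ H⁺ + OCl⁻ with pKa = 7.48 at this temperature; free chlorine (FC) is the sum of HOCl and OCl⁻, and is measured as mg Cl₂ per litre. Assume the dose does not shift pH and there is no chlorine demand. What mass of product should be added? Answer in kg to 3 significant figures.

(a) 24.5 kg; (b) 2.31 kg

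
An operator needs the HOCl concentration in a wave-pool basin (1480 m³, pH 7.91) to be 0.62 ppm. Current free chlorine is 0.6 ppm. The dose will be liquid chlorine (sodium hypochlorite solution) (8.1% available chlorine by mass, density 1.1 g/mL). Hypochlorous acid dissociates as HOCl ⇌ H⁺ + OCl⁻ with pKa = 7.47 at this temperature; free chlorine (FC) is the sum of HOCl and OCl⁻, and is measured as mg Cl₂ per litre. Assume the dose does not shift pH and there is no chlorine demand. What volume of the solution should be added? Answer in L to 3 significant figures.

28.7 L

Volume: 1480 m³ = 1,480,000 L.
[OCl⁻]/[HOCl] = 10^(pH − pKa) = 10^(7.91 − 7.47) = 2.754; fraction as HOCl = 1/(1 + 2.754) = 0.2664.
Free chlorine required for 0.62 ppm HOCl: 0.62 / 0.2664 = 2.328 ppm.
FC to add: 2.328 − 0.6 = 1.728 mg/L as Cl₂.
Cl₂ equivalent: 1.728 mg/L × 1,480,000 L = 2557 g.
Product at 8.1% available Cl: 2557 / 0.081 = 31,570 g.
Volume: 31,570 g ÷ 1.1 g/mL = 28,700 mL.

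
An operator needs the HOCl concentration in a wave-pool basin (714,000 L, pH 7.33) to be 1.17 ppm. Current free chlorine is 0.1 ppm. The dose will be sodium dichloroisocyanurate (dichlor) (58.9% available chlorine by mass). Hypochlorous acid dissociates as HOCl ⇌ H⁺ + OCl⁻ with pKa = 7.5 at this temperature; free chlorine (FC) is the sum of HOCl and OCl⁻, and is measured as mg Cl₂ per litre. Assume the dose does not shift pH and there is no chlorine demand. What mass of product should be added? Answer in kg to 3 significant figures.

2.26 kg

[OCl⁻]/[HOCl] = 10^(pH − pKa) = 10^(7.33 − 7.5) = 0.6761; fraction as HOCl = 1/(1 + 0.6761) = 0.5966.
Free chlorine required for 1.17 ppm HOCl: 1.17 / 0.5966 = 1.961 ppm.
FC to add: 1.961 − 0.1 = 1.861 mg/L as Cl₂.
Cl₂ equivalent: 1.861 mg/L × 714,000 L = 1329 g.
Product at 58.9% available Cl: 1329 / 0.589 = 2256 g.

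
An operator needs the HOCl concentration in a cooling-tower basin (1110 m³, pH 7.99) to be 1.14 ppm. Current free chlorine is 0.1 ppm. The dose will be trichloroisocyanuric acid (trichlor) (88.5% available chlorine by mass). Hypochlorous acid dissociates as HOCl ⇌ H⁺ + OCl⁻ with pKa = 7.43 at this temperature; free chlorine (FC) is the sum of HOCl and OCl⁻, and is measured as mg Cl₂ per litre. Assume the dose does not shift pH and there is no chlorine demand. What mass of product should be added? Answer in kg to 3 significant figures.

6.50 kg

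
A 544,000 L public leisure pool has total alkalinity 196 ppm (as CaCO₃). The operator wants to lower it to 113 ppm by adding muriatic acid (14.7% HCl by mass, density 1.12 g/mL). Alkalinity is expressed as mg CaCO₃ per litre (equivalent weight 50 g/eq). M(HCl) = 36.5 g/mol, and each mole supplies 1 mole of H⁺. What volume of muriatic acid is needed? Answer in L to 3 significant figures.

Alkalinity to neutralize: (196 − 113) = 83 mg/L as CaCO₃ × 544,000 L = 45,150 g as CaCO₃.
Equivalents of H⁺ required: 45,150 ÷ 50 g/eq = 903 eq = 903 mol HCl.
Mass of HCl: 903 × 36.5 = 32,960 g.
Mass of 14.7% solution: 32,960 / 0.147 = 224,200 g.
Volume: 224,200 g ÷ 1.12 g/mL = 200,200 mL.

200 L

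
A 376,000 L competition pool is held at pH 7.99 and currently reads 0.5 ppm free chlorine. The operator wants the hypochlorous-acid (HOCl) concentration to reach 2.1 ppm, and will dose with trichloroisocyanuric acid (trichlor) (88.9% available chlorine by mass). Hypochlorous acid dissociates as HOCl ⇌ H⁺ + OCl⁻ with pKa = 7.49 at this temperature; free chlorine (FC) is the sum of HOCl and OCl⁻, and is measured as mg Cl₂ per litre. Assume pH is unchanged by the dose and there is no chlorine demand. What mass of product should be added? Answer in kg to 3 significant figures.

[OCl⁻]/[HOCl] = 10^(pH − pKa) = 10^(7.99 − 7.49) = 3.162; fraction as HOCl = 1/(1 + 3.162) = 0.2403.
Free chlorine required for 2.1 ppm HOCl: 2.1 / 0.2403 = 8.741 ppm.
FC to add: 8.741 − 0.5 = 8.241 mg/L as Cl₂.
Cl₂ equivalent: 8.241 mg/L × 376,000 L = 3099 g.
Product at 88.9% available Cl: 3099 / 0.889 = 3485 g.

3.49 kg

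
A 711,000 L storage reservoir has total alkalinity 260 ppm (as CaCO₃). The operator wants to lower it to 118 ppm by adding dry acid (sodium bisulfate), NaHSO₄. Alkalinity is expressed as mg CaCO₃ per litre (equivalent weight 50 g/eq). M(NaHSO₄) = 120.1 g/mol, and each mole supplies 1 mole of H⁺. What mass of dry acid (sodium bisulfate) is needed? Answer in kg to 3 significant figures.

Alkalinity to neutralize: (260 − 118) = 142 mg/L as CaCO₃ × 711,000 L = 101,000 g as CaCO₃.
Equivalents of H⁺ required: 101,000 ÷ 50 g/eq = 2019 eq = 2019 mol NaHSO₄.
Mass of NaHSO₄: 2019 × 120.1 = 242,500 g.

243 kg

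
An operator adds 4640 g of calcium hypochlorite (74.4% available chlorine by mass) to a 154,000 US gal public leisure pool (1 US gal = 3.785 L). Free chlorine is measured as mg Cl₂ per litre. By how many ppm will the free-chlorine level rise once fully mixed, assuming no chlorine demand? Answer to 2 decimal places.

5.92 ppm

Volume: 154,000 US gal × 3.785 L/gal = 582,890 L.
Available chlorine delivered: 4640 g × 0.744 = 3452 g as Cl₂.
Concentration rise: 3452 g / 582,890 L = 5.922 mg/L = 5.92 ppm.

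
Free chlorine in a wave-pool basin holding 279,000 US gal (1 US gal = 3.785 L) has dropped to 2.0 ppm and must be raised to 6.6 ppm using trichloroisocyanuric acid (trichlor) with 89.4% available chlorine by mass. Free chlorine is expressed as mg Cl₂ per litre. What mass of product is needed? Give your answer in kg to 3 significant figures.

5.43 kg

Volume: 279,000 US gal × 3.785 L/gal = 1,056,015 L.
Chlorine deficit: 6.6 − 2.0 = 4.6 ppm = 4.6 mg/L as Cl₂.
Cl₂ equivalent needed: 4.6 mg/L × 1,056,015 L = 4,858,000 mg = 4858 g.
Product at 89.4% available chlorine: 4858 / 0.894 = 5434 g.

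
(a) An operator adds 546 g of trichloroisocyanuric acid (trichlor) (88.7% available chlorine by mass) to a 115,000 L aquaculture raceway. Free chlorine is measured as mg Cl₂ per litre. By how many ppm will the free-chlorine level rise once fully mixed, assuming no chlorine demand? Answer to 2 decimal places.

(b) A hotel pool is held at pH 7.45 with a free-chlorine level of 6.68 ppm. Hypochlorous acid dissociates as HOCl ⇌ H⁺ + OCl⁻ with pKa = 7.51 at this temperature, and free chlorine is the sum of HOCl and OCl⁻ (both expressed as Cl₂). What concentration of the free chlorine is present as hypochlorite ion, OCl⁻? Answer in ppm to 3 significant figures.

(a) 4.21 ppm; (b) 3.11 ppm

(a) Available chlorine delivered: 546 g × 0.887 = 484.3 g as Cl₂.
(a) Concentration rise: 484.3 g / 115,000 L = 4.211 mg/L = 4.21 ppm.

(b) [OCl⁻]/[HOCl] = 10^(pH − pKa) = 10^(7.45 − 7.51) = 10^-0.06 = 0.871.
(b) Fraction as HOCl = 1 / (1 + 0.871) = 0.5345.
(b) OCl⁻ = (1 − 0.5345) × 6.68 ppm = 3.11 ppm.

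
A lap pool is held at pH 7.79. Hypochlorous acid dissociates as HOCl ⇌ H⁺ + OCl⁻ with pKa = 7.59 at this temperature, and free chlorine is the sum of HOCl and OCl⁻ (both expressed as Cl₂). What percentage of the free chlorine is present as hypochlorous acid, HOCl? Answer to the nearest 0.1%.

[OCl⁻]/[HOCl] = 10^(pH − pKa) = 10^(7.79 − 7.59) = 10^0.20 = 1.585.
Fraction as HOCl = 1 / (1 + 1.585) = 0.3869.

38.7%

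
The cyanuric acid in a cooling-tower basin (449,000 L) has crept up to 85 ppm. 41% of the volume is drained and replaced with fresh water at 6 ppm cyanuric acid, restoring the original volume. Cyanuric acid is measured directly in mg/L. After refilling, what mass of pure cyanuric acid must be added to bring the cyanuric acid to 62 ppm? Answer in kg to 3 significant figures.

After draining 41% and refilling: 85 × 0.59 + 6 × 0.41 = 52.61 ppm.
Deficit to target: 62 − 52.61 = 9.39 mg/L.
Mass: 9.39 mg/L × 449,000 L = 4216 g cyanuric acid.

4.22 kg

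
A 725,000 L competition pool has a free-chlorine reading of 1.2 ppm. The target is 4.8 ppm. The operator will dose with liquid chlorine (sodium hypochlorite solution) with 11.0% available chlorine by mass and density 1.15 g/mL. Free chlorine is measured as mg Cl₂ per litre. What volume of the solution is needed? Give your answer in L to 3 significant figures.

20.6 L

Chlorine deficit: 4.8 − 1.2 = 3.6 ppm = 3.6 mg/L as Cl₂.
Cl₂ equivalent needed: 3.6 mg/L × 725,000 L = 2,610,000 mg = 2610 g.
Product at 11.0% available chlorine: 2610 / 0.11 = 23,730 g.
Volume at density 1.15 g/mL: 23,730 g ÷ 1.15 g/mL = 20,630 mL.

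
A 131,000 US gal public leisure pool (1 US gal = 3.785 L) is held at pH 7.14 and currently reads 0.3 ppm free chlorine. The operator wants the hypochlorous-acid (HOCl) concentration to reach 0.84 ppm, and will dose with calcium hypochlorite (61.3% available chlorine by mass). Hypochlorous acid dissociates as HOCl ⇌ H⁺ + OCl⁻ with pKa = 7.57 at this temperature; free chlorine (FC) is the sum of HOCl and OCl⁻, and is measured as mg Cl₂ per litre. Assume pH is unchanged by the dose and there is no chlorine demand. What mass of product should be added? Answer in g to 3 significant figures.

689 g

Volume: 131,000 US gal × 3.785 L/gal = 495,835 L.
[OCl⁻]/[HOCl] = 10^(pH − pKa) = 10^(7.14 − 7.57) = 0.3715; fraction as HOCl = 1/(1 + 0.3715) = 0.7291.
Free chlorine required for 0.84 ppm HOCl: 0.84 / 0.7291 = 1.152 ppm.
FC to add: 1.152 − 0.3 = 0.8521 mg/L as Cl₂.
Cl₂ equivalent: 0.8521 mg/L × 495,835 L = 422.5 g.
Product at 61.3% available Cl: 422.5 / 0.613 = 689.2 g.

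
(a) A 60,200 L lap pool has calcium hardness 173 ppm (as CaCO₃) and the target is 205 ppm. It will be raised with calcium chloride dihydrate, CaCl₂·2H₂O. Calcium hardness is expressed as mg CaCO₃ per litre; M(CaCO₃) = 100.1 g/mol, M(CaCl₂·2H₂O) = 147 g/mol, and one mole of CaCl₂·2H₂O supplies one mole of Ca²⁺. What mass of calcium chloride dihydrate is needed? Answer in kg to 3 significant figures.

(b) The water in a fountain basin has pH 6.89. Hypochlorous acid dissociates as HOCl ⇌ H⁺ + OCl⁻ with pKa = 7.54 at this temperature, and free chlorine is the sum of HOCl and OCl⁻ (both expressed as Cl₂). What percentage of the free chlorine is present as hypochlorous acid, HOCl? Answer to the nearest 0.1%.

(a) 2.83 kg; (b) 81.7%

(a) Hardness to add: (205 − 173) = 32 mg/L as CaCO₃ × 60,200 L = 1926 g as CaCO₃.
(a) Moles of Ca²⁺ (1 mol Ca²⁺ ≡ 1 mol CaCO₃): 1926 / 100.1 g/mol = 19.24 mol.
(a) Mass of CaCl₂·2H₂O: 19.24 × 147 = 2829 g.

(b) [OCl⁻]/[HOCl] = 10^(pH − pKa) = 10^(6.89 − 7.54) = 10^-0.65 = 0.2239.
(b) Fraction as HOCl = 1 / (1 + 0.2239) = 0.8171.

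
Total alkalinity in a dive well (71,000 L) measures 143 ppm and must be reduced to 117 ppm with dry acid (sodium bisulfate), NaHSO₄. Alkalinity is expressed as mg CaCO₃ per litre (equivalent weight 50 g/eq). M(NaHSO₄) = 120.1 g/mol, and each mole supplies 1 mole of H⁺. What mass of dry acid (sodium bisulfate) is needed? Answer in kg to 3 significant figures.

Alkalinity to neutralize: (143 − 117) = 26 mg/L as CaCO₃ × 71,000 L = 1846 g as CaCO₃.
Equivalents of H⁺ required: 1846 ÷ 50 g/eq = 36.92 eq = 36.92 mol NaHSO₄.
Mass of NaHSO₄: 36.92 × 120.1 = 4434 g.

4.43 kg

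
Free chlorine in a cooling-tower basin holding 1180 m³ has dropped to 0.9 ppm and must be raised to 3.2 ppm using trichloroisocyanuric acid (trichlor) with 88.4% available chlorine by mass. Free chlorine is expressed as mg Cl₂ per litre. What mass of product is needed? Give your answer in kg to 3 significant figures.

Volume: 1180 m³ = 1,180,000 L.
Chlorine deficit: 3.2 − 0.9 = 2.3 ppm = 2.3 mg/L as Cl₂.
Cl₂ equivalent needed: 2.3 mg/L × 1,180,000 L = 2,714,000 mg = 2714 g.
Product at 88.4% available chlorine: 2714 / 0.884 = 3070 g.

3.07 kg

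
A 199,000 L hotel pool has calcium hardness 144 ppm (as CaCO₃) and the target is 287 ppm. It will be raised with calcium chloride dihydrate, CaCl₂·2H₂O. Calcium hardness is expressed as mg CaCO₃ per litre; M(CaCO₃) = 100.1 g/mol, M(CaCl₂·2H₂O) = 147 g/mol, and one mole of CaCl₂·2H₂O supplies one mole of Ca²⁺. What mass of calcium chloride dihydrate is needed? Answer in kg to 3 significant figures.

41.8 kg

Hardness to add: (287 − 144) = 143 mg/L as CaCO₃ × 199,000 L = 28,460 g as CaCO₃.
Moles of Ca²⁺ (1 mol Ca²⁺ ≡ 1 mol CaCO₃): 28,460 / 100.1 g/mol = 284.3 mol.
Mass of CaCl₂·2H₂O: 284.3 × 147 = 41,790 g.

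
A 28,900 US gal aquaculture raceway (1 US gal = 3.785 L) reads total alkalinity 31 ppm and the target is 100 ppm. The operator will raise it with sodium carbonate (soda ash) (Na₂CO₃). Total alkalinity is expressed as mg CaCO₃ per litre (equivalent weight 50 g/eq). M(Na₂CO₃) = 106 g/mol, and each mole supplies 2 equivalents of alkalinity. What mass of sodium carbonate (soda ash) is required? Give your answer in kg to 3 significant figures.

Volume: 28,900 US gal × 3.785 L/gal = 109,386 L.
Alkalinity to add: (100 − 31) = 69 mg/L as CaCO₃ × 109,386 L = 7548 g as CaCO₃.
Equivalents: 7548 g ÷ 50 g/eq = 151 eq.
Each mole of Na₂CO₃ supplies 2 eq, so 151 / 2 = 75.48 mol.
Mass: 75.48 mol × 106 g/mol = 8001 g.

8.00 kg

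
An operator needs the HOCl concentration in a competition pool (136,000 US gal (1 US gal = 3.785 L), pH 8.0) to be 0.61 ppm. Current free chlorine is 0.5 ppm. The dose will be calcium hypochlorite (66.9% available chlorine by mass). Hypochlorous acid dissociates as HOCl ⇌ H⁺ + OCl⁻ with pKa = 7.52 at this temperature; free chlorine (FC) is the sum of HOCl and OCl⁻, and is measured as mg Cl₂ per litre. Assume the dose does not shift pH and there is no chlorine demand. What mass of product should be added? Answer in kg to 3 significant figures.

1.50 kg

Volume: 136,000 US gal × 3.785 L/gal = 514,760 L.
[OCl⁻]/[HOCl] = 10^(pH − pKa) = 10^(8.0 − 7.52) = 3.02; fraction as HOCl = 1/(1 + 3.02) = 0.2488.
Free chlorine required for 0.61 ppm HOCl: 0.61 / 0.2488 = 2.452 ppm.
FC to add: 2.452 − 0.5 = 1.952 mg/L as Cl₂.
Cl₂ equivalent: 1.952 mg/L × 514,760 L = 1005 g.
Product at 66.9% available Cl: 1005 / 0.669 = 1502 g.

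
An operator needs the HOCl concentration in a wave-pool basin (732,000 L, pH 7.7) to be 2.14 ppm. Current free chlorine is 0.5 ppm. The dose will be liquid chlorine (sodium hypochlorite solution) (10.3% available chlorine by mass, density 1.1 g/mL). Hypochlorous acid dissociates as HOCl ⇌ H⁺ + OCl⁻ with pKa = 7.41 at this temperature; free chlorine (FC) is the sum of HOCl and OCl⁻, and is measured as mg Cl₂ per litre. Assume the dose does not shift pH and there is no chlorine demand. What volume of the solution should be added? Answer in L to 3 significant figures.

[OCl⁻]/[HOCl] = 10^(pH − pKa) = 10^(7.7 − 7.41) = 1.95; fraction as HOCl = 1/(1 + 1.95) = 0.339.
Free chlorine required for 2.14 ppm HOCl: 2.14 / 0.339 = 6.313 ppm.
FC to add: 6.313 − 0.5 = 5.813 mg/L as Cl₂.
Cl₂ equivalent: 5.813 mg/L × 732,000 L = 4255 g.
Product at 10.3% available Cl: 4255 / 0.103 = 41,310 g.
Volume: 41,310 g ÷ 1.1 g/mL = 37,550 mL.

37.6 L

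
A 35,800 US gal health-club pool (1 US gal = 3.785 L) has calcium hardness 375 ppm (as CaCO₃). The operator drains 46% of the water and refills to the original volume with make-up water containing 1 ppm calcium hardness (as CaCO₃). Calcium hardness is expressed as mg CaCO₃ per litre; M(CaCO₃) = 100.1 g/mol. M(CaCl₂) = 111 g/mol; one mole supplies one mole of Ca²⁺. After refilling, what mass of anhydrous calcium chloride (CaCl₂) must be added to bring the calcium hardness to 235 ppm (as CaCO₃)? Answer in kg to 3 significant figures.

4.81 kg

Volume: 35,800 US gal × 3.785 L/gal = 135,503 L.
After draining 46% and refilling: 375 × 0.54 + 1 × 0.46 = 202.96 ppm.
Deficit to target: 235 − 202.96 = 32.04 mg/L.
As CaCO₃: 32.04 mg/L × 135,503 L = 4342 g; ÷ 100.1 = 43.37 mol Ca²⁺.
Mass: 43.37 × 111 = 4814 g.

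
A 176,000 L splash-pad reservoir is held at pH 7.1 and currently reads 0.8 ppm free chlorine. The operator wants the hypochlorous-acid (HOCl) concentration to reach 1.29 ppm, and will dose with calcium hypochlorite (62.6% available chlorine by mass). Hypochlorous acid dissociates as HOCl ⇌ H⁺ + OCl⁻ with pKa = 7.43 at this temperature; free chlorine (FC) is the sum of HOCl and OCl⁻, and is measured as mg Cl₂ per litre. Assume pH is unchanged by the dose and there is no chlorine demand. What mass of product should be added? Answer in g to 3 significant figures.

307 g

[OCl⁻]/[HOCl] = 10^(pH − pKa) = 10^(7.1 − 7.43) = 0.4677; fraction as HOCl = 1/(1 + 0.4677) = 0.6813.
Free chlorine required for 1.29 ppm HOCl: 1.29 / 0.6813 = 1.893 ppm.
FC to add: 1.893 − 0.8 = 1.093 mg/L as Cl₂.
Cl₂ equivalent: 1.093 mg/L × 176,000 L = 192.4 g.
Product at 62.6% available Cl: 192.4 / 0.626 = 307.4 g.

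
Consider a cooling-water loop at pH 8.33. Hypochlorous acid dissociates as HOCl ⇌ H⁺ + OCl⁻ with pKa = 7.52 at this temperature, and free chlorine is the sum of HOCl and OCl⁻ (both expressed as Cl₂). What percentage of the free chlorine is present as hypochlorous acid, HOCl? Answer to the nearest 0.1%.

[OCl⁻]/[HOCl] = 10^(pH − pKa) = 10^(8.33 − 7.52) = 10^0.81 = 6.457.
Fraction as HOCl = 1 / (1 + 6.457) = 0.1341.

13.4%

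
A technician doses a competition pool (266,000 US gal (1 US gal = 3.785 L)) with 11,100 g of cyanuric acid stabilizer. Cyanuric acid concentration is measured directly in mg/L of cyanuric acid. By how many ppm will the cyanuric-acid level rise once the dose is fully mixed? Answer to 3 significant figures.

Volume: 266,000 US gal × 3.785 L/gal = 1,006,810 L.
Rise: 11,100 g / 1,006,810 L × 1000 = 11.02 mg/L.

11.0 ppm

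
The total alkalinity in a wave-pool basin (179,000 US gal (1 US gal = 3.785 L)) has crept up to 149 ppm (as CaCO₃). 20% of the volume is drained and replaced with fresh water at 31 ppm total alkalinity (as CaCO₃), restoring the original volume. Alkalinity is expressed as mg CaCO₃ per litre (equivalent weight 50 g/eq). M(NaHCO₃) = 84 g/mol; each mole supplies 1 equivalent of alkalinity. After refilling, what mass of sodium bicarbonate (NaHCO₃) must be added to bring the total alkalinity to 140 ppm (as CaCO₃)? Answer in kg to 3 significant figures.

Volume: 179,000 US gal × 3.785 L/gal = 677,515 L.
After draining 20% and refilling: 149 × 0.80 + 31 × 0.20 = 125.4 ppm.
Deficit to target: 140 − 125.4 = 14.6 mg/L.
As CaCO₃: 14.6 mg/L × 677,515 L = 9892 g; ÷ 50 g/eq ÷ 1 = 197.8 mol NaHCO₃.
Mass: 197.8 × 84 = 16,620 g.

16.6 kg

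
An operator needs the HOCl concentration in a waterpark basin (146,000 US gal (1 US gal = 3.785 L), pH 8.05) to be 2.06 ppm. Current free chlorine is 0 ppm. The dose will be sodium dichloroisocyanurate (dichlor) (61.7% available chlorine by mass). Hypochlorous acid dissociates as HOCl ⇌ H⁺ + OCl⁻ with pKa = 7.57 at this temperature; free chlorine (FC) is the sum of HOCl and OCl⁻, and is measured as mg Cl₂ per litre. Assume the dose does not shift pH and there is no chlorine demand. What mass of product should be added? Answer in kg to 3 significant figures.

7.42 kg

Volume: 146,000 US gal × 3.785 L/gal = 552,610 L.
[OCl⁻]/[HOCl] = 10^(pH − pKa) = 10^(8.05 − 7.57) = 3.02; fraction as HOCl = 1/(1 + 3.02) = 0.2488.
Free chlorine required for 2.06 ppm HOCl: 2.06 / 0.2488 = 8.281 ppm.
FC to add: 8.281 − 0 = 8.281 mg/L as Cl₂.
Cl₂ equivalent: 8.281 mg/L × 552,610 L = 4576 g.
Product at 61.7% available Cl: 4576 / 0.617 = 7417 g.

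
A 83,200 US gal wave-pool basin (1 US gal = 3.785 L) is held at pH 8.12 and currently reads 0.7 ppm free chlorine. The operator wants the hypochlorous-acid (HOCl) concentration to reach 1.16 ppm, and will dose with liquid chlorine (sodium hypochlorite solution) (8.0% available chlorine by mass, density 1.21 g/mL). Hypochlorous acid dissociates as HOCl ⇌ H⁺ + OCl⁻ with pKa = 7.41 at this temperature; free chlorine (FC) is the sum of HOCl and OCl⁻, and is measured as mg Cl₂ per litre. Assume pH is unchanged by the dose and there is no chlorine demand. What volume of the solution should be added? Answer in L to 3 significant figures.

20.9 L

Volume: 83,200 US gal × 3.785 L/gal = 314,912 L.
[OCl⁻]/[HOCl] = 10^(pH − pKa) = 10^(8.12 − 7.41) = 5.129; fraction as HOCl = 1/(1 + 5.129) = 0.1632.
Free chlorine required for 1.16 ppm HOCl: 1.16 / 0.1632 = 7.109 ppm.
FC to add: 7.109 − 0.7 = 6.409 mg/L as Cl₂.
Cl₂ equivalent: 6.409 mg/L × 314,912 L = 2018 g.
Product at 8.0% available Cl: 2018 / 0.08 = 25,230 g.
Volume: 25,230 g ÷ 1.21 g/mL = 20,850 mL.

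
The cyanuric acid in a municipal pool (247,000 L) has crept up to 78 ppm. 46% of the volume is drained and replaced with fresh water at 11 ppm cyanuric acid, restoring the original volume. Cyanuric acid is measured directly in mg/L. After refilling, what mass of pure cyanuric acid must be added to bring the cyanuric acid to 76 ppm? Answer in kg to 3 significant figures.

After draining 46% and refilling: 78 × 0.54 + 11 × 0.46 = 47.18 ppm.
Deficit to target: 76 − 47.18 = 28.82 mg/L.
Mass: 28.82 mg/L × 247,000 L = 7119 g cyanuric acid.

7.12 kg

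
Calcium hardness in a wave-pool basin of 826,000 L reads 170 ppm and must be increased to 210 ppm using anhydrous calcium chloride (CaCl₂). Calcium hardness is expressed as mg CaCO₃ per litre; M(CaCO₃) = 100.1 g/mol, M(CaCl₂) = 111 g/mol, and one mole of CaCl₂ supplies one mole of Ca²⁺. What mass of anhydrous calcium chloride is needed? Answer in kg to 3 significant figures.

Hardness to add: (210 − 170) = 40 mg/L as CaCO₃ × 826,000 L = 33,040 g as CaCO₃.
Moles of Ca²⁺ (1 mol Ca²⁺ ≡ 1 mol CaCO₃): 33,040 / 100.1 g/mol = 330.1 mol.
Mass of CaCl₂: 330.1 × 111 = 36,640 g.

36.6 kg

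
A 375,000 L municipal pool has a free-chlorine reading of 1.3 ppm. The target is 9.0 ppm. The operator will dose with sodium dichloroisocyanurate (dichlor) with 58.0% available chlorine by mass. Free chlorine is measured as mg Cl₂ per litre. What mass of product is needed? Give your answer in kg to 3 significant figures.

4.98 kg

Chlorine deficit: 9.0 − 1.3 = 7.7 ppm = 7.7 mg/L as Cl₂.
Cl₂ equivalent needed: 7.7 mg/L × 375,000 L = 2,888,000 mg = 2888 g.
Product at 58.0% available chlorine: 2888 / 0.58 = 4978 g.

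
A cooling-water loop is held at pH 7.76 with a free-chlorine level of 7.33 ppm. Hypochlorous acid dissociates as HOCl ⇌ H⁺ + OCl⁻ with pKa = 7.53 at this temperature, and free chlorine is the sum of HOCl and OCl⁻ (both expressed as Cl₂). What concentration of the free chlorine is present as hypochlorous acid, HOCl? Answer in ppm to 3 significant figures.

2.72 ppm

[OCl⁻]/[HOCl] = 10^(pH − pKa) = 10^(7.76 − 7.53) = 10^0.23 = 1.698.
Fraction as HOCl = 1 / (1 + 1.698) = 0.3706.
HOCl = 0.3706 × 7.33 ppm = 2.717 ppm.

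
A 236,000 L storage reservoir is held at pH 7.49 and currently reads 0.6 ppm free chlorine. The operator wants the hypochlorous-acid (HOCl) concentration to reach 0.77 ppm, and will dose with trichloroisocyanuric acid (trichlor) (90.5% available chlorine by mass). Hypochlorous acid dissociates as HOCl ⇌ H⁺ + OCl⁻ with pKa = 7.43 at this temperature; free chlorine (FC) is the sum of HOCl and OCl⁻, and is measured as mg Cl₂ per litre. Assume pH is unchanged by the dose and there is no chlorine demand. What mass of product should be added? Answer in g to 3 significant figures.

[OCl⁻]/[HOCl] = 10^(pH − pKa) = 10^(7.49 − 7.43) = 1.148; fraction as HOCl = 1/(1 + 1.148) = 0.4655.
Free chlorine required for 0.77 ppm HOCl: 0.77 / 0.4655 = 1.654 ppm.
FC to add: 1.654 − 0.6 = 1.054 mg/L as Cl₂.
Cl₂ equivalent: 1.054 mg/L × 236,000 L = 248.8 g.
Product at 90.5% available Cl: 248.8 / 0.905 = 274.9 g.

275 g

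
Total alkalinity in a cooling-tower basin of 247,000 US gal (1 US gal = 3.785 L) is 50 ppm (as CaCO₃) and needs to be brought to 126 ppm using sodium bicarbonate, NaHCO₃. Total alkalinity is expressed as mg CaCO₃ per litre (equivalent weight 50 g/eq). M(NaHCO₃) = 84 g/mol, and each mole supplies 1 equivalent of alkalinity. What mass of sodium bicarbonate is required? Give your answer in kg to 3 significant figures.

Volume: 247,000 US gal × 3.785 L/gal = 934,895 L.
Alkalinity to add: (126 − 50) = 76 mg/L as CaCO₃ × 934,895 L = 71,050 g as CaCO₃.
Equivalents: 71,050 g ÷ 50 g/eq = 1421 eq.
NaHCO₃ supplies 1 eq per mole → 1421 mol.
Mass: 1421 mol × 84 g/mol = 119,400 g.

119 kg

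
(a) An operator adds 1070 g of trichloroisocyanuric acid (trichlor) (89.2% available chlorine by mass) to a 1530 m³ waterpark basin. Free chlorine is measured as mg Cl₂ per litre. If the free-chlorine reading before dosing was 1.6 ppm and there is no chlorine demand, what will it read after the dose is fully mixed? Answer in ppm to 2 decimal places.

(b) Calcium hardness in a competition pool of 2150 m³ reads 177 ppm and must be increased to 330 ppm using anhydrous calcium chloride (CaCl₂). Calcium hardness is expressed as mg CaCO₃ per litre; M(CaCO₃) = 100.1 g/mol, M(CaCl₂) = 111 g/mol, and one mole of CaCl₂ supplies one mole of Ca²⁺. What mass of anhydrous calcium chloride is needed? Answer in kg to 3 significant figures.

(a) 2.22 ppm; (b) 365 kg

(a) Volume: 1530 m³ = 1,530,000 L.
(a) Available chlorine delivered: 1070 g × 0.892 = 954.4 g as Cl₂.
(a) Concentration rise: 954.4 g / 1,530,000 L = 0.6238 mg/L = 0.62 ppm.
(a) Final FC: 1.6 + 0.62 = 2.22 ppm.

(b) Volume: 2150 m³ = 2,150,000 L.
(b) Hardness to add: (330 − 177) = 153 mg/L as CaCO₃ × 2,150,000 L = 329,000 g as CaCO₃.
(b) Moles of Ca²⁺ (1 mol Ca²⁺ ≡ 1 mol CaCO₃): 329,000 / 100.1 g/mol = 3286 mol.
(b) Mass of CaCl₂: 3286 × 111 = 364,800 g.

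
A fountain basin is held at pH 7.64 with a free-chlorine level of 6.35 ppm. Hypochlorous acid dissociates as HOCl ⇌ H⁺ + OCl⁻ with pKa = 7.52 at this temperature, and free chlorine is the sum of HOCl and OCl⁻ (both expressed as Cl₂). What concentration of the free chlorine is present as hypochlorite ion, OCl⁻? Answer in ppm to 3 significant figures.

3.61 ppm

[OCl⁻]/[HOCl] = 10^(pH − pKa) = 10^(7.64 − 7.52) = 10^0.12 = 1.318.
Fraction as HOCl = 1 / (1 + 1.318) = 0.4314.
OCl⁻ = (1 − 0.4314) × 6.35 ppm = 3.611 ppm.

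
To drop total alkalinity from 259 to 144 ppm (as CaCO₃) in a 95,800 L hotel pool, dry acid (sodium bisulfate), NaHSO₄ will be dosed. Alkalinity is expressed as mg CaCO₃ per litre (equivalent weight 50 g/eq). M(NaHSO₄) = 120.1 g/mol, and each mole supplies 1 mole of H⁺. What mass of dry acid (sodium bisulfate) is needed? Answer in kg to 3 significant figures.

26.5 kg

Alkalinity to neutralize: (259 − 144) = 115 mg/L as CaCO₃ × 95,800 L = 11,020 g as CaCO₃.
Equivalents of H⁺ required: 11,020 ÷ 50 g/eq = 220.3 eq = 220.3 mol NaHSO₄.
Mass of NaHSO₄: 220.3 × 120.1 = 26,460 g.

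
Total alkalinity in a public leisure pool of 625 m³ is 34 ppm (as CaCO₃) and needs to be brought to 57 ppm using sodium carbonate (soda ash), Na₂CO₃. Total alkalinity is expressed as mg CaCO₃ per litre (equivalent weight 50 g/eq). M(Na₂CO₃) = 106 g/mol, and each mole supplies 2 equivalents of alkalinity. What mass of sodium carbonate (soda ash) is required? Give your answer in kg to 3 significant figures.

15.2 kg

Volume: 625 m³ = 625,000 L.
Alkalinity to add: (57 − 34) = 23 mg/L as CaCO₃ × 625,000 L = 14,380 g as CaCO₃.
Equivalents: 14,380 g ÷ 50 g/eq = 287.5 eq.
Each mole of Na₂CO₃ supplies 2 eq, so 287.5 / 2 = 143.8 mol.
Mass: 143.8 mol × 106 g/mol = 15,240 g.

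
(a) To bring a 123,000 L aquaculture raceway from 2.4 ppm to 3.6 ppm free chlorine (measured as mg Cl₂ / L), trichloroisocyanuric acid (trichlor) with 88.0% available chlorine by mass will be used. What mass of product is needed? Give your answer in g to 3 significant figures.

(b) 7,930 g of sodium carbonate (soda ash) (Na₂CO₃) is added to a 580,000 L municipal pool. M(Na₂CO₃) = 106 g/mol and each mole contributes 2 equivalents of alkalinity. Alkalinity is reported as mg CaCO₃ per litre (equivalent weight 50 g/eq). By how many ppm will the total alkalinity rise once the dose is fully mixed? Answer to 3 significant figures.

(a) 168 g; (b) 12.9 ppm

(a) Chlorine deficit: 3.6 − 2.4 = 1.2 ppm = 1.2 mg/L as Cl₂.
(a) Cl₂ equivalent needed: 1.2 mg/L × 123,000 L = 147,600 mg = 147.6 g.
(a) Product at 88.0% available chlorine: 147.6 / 0.88 = 167.7 g.

(b) Moles of Na₂CO₃: 7,930 g ÷ 106 g/mol = 74.81 mol → 149.6 eq of alkalinity.
(b) As CaCO₃: 149.6 eq × 50 g/eq = 7481 g.
(b) Rise: 7481 g / 580,000 L × 1000 = 12.9 mg/L.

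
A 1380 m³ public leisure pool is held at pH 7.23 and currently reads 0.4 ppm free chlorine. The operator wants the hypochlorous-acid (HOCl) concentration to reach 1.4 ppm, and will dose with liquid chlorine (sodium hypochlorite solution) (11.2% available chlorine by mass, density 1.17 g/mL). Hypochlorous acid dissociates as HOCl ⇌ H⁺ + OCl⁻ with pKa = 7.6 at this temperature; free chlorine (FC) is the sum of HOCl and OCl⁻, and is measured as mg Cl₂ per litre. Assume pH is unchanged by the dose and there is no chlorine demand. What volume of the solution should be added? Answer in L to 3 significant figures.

Volume: 1380 m³ = 1,380,000 L.
[OCl⁻]/[HOCl] = 10^(pH − pKa) = 10^(7.23 − 7.6) = 0.4266; fraction as HOCl = 1/(1 + 0.4266) = 0.701.
Free chlorine required for 1.4 ppm HOCl: 1.4 / 0.701 = 1.997 ppm.
FC to add: 1.997 − 0.4 = 1.597 mg/L as Cl₂.
Cl₂ equivalent: 1.597 mg/L × 1,380,000 L = 2204 g.
Product at 11.2% available Cl: 2204 / 0.112 = 19,680 g.
Volume: 19,680 g ÷ 1.17 g/mL = 16,820 mL.

16.8 L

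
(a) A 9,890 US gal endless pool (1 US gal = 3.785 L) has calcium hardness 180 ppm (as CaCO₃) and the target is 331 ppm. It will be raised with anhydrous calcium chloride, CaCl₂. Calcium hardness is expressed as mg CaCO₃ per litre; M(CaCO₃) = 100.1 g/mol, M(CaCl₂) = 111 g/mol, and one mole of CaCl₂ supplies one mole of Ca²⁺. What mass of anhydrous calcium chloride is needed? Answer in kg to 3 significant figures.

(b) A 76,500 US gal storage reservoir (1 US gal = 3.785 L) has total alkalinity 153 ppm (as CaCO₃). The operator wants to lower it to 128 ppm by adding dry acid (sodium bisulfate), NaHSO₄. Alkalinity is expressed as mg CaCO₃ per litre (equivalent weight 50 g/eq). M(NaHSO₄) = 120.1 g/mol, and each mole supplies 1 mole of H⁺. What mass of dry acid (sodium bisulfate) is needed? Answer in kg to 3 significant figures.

(a) 6.27 kg; (b) 17.4 kg

(a) Volume: 9,890 US gal × 3.785 L/gal = 37,434 L.
(a) Hardness to add: (331 − 180) = 151 mg/L as CaCO₃ × 37,434 L = 5652 g as CaCO₃.
(a) Moles of Ca²⁺ (1 mol Ca²⁺ ≡ 1 mol CaCO₃): 5652 / 100.1 g/mol = 56.47 mol.
(a) Mass of CaCl₂: 56.47 × 111 = 6268 g.

(b) Volume: 76,500 US gal × 3.785 L/gal = 289,552 L.
(b) Alkalinity to neutralize: (153 − 128) = 25 mg/L as CaCO₃ × 289,552 L = 7239 g as CaCO₃.
(b) Equivalents of H⁺ required: 7239 ÷ 50 g/eq = 144.8 eq = 144.8 mol NaHSO₄.
(b) Mass of NaHSO₄: 144.8 × 120.1 = 17,390 g.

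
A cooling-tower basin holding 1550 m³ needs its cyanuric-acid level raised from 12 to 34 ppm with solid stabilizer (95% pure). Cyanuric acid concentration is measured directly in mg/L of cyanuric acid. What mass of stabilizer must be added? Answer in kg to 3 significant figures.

Volume: 1550 m³ = 1,550,000 L.
CYA to add: (34 − 12) = 22 mg/L × 1,550,000 L = 34,100 g cyanuric acid.
At 95% purity: 34,100 / 0.95 = 35,890 g product.

35.9 kg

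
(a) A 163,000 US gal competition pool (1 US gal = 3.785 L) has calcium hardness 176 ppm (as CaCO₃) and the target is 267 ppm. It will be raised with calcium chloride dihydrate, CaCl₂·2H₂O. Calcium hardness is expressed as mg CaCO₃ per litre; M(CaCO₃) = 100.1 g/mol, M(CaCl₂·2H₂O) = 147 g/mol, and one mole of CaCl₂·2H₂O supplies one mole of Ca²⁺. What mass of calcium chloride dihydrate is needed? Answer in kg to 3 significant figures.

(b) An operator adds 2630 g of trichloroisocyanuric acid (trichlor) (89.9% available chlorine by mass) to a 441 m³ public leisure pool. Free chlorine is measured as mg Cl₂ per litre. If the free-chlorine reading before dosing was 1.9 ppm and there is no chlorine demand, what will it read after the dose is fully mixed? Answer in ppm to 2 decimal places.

(a) 82.4 kg; (b) 7.26 ppm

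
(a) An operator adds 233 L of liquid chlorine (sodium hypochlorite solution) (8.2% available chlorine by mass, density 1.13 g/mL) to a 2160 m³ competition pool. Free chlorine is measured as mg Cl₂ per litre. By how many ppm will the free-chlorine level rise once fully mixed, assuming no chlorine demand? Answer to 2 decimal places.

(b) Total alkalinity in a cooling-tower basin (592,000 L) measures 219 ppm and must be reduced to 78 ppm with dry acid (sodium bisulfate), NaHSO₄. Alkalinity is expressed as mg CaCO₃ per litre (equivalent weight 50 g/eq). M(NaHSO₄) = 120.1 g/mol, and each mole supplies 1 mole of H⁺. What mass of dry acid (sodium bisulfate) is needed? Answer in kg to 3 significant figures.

(a) Volume: 2160 m³ = 2,160,000 L.
(a) Mass of solution: 233 L × 1000 mL/L × 1.13 g/mL = 263,300 g.
(a) Available chlorine delivered: 263,300 g × 0.082 = 21,590 g as Cl₂.
(a) Concentration rise: 21,590 g / 2,160,000 L = 9.995 mg/L = 10.00 ppm.

(b) Alkalinity to neutralize: (219 − 78) = 141 mg/L as CaCO₃ × 592,000 L = 83,470 g as CaCO₃.
(b) Equivalents of H⁺ required: 83,470 ÷ 50 g/eq = 1669 eq = 1669 mol NaHSO₄.
(b) Mass of NaHSO₄: 1669 × 120.1 = 200,500 g.

(a) 10.00 ppm; (b) 200 kg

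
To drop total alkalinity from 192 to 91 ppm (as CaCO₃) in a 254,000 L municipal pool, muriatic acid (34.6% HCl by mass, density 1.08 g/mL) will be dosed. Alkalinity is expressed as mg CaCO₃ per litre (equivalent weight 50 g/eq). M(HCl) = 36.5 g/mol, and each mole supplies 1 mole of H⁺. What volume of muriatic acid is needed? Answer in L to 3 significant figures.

50.1 L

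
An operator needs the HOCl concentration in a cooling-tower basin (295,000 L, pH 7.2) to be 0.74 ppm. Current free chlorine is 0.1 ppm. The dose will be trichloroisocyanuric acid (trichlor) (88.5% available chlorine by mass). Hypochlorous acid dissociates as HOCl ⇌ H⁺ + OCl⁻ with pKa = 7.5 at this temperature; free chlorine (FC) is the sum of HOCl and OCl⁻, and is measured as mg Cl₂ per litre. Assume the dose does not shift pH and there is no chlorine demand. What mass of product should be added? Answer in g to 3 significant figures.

337 g

[OCl⁻]/[HOCl] = 10^(pH − pKa) = 10^(7.2 − 7.5) = 0.5012; fraction as HOCl = 1/(1 + 0.5012) = 0.6661.
Free chlorine required for 0.74 ppm HOCl: 0.74 / 0.6661 = 1.111 ppm.
FC to add: 1.111 − 0.1 = 1.011 mg/L as Cl₂.
Cl₂ equivalent: 1.011 mg/L × 295,000 L = 298.2 g.
Product at 88.5% available Cl: 298.2 / 0.885 = 337 g.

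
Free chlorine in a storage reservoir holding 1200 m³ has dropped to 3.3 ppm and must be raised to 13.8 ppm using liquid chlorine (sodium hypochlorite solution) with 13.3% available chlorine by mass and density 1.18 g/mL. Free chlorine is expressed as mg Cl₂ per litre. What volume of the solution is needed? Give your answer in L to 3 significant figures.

Volume: 1200 m³ = 1,200,000 L.
Chlorine deficit: 13.8 − 3.3 = 10.5 ppm = 10.5 mg/L as Cl₂.
Cl₂ equivalent needed: 10.5 mg/L × 1,200,000 L = 12,600,000 mg = 12,600 g.
Product at 13.3% available chlorine: 12,600 / 0.133 = 94,740 g.
Volume at density 1.18 g/mL: 94,740 g ÷ 1.18 g/mL = 80,290 mL.

80.3 L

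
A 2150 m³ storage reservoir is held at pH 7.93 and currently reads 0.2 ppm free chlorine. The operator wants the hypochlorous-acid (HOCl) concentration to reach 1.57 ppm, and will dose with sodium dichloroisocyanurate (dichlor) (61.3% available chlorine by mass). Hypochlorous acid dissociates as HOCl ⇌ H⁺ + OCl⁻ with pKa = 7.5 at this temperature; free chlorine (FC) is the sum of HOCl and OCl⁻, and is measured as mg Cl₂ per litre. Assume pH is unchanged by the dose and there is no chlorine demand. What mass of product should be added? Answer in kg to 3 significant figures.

19.6 kg

Volume: 2150 m³ = 2,150,000 L.
[OCl⁻]/[HOCl] = 10^(pH − pKa) = 10^(7.93 − 7.5) = 2.692; fraction as HOCl = 1/(1 + 2.692) = 0.2709.
Free chlorine required for 1.57 ppm HOCl: 1.57 / 0.2709 = 5.796 ppm.
FC to add: 5.796 − 0.2 = 5.596 mg/L as Cl₂.
Cl₂ equivalent: 5.596 mg/L × 2,150,000 L = 12,030 g.
Product at 61.3% available Cl: 12,030 / 0.613 = 19,630 g.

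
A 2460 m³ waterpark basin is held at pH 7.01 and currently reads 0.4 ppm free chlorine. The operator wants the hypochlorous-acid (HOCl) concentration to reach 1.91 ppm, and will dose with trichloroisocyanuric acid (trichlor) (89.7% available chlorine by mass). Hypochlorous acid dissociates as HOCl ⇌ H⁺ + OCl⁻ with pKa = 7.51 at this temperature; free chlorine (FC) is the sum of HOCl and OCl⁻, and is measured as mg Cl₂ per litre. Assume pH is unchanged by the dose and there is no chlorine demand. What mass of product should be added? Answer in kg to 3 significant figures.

5.80 kg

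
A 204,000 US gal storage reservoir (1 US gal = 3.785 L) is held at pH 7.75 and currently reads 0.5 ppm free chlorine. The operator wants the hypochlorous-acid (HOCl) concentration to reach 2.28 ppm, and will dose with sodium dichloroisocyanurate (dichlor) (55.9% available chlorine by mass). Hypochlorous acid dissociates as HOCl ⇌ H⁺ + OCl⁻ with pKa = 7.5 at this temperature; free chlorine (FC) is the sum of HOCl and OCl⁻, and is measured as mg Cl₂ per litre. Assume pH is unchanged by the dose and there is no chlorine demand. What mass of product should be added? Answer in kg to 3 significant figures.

Volume: 204,000 US gal × 3.785 L/gal = 772,140 L.
[OCl⁻]/[HOCl] = 10^(pH − pKa) = 10^(7.75 − 7.5) = 1.778; fraction as HOCl = 1/(1 + 1.778) = 0.3599.
Free chlorine required for 2.28 ppm HOCl: 2.28 / 0.3599 = 6.334 ppm.
FC to add: 6.334 − 0.5 = 5.834 mg/L as Cl₂.
Cl₂ equivalent: 5.834 mg/L × 772,140 L = 4505 g.
Product at 55.9% available Cl: 4505 / 0.559 = 8059 g.

8.06 kg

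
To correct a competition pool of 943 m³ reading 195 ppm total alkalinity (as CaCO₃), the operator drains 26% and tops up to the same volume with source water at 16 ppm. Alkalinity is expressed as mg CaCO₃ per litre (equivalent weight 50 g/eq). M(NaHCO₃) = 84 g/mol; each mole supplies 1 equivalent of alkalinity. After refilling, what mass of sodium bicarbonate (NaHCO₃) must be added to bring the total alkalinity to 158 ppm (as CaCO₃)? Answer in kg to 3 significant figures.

Volume: 943 m³ = 943,000 L.
After draining 26% and refilling: 195 × 0.74 + 16 × 0.26 = 148.46 ppm.
Deficit to target: 158 − 148.46 = 9.54 mg/L.
As CaCO₃: 9.54 mg/L × 943,000 L = 8996 g; ÷ 50 g/eq ÷ 1 = 179.9 mol NaHCO₃.
Mass: 179.9 × 84 = 15,110 g.

15.1 kg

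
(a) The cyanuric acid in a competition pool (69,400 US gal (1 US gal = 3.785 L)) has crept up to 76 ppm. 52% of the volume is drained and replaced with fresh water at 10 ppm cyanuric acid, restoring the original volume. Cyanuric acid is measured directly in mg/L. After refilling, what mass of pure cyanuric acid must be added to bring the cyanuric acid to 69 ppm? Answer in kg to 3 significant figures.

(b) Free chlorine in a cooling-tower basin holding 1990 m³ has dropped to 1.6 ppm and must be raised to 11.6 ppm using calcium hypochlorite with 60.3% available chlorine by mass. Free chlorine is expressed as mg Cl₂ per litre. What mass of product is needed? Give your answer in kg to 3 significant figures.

(a) Volume: 69,400 US gal × 3.785 L/gal = 262,679 L.
(a) After draining 52% and refilling: 76 × 0.48 + 10 × 0.52 = 41.68 ppm.
(a) Deficit to target: 69 − 41.68 = 27.32 mg/L.
(a) Mass: 27.32 mg/L × 262,679 L = 7176 g cyanuric acid.

(b) Volume: 1990 m³ = 1,990,000 L.
(b) Chlorine deficit: 11.6 − 1.6 = 10 ppm = 10 mg/L as Cl₂.
(b) Cl₂ equivalent needed: 10 mg/L × 1,990,000 L = 19,900,000 mg = 19,900 g.
(b) Product at 60.3% available chlorine: 19,900 / 0.603 = 33,000 g.

(a) 7.18 kg; (b) 33.0 kg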